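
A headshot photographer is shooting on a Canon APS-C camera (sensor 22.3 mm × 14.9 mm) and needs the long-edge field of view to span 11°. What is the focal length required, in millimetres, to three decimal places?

From α = 2·arctan(w/2f) we get f = w / (2·tan(α/2)).
With w = 22.3 mm and α/2 = 5.5°, tan(α/2) ≈ 0.09629, so f ≈ 22.3 / 0.19258 ≈ 115.7972 mm.

115.797 mm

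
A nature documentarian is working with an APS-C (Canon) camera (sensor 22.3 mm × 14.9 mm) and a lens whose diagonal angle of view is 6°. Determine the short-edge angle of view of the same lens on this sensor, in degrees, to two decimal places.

3.34°

Sensor diagonal = √(22.3² + 14.9²) = √719.3000 ≈ 26.8198 mm.
From the diagonal AOV: f = 26.8198 / (2·tan(3°)) = 26.8198 / 0.10482 ≈ 255.8758 mm.
Short-edge AOV = 2·arctan(14.9 / (2 × 255.8758)) = 2·arctan(0.02912) ≈ 3.3355°.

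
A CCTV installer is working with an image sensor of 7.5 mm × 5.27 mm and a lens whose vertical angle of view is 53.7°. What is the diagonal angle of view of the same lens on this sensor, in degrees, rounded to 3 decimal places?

From the vertical AOV: f = 5.27 / (2·tan(26.85°)) = 5.27 / 1.01246 ≈ 5.2051 mm.
Sensor diagonal = √(7.5² + 5.27²) = √84.0229 ≈ 9.1664 mm.
Diagonal AOV = 2·arctan(9.1664 / (2 × 5.2051)) = 2·arctan(0.88052) ≈ 82.7290°.

82.729°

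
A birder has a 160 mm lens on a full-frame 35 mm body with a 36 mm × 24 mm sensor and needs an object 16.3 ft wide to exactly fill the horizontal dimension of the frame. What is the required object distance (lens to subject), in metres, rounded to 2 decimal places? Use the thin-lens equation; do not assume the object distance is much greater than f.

W: 16.3 ft × 304.8 mm/ft = 4968.24 mm.
Magnification m = w/W = dᵢ/dₒ; combined with 1/f = 1/dₒ + 1/dᵢ this gives dₒ = f·(1 + W/w).
dₒ = 160 mm × (1 + 4968.24/36) = 160 × 139.0067 ≈ 22241.066 mm = 22.2411 m.

22.24 m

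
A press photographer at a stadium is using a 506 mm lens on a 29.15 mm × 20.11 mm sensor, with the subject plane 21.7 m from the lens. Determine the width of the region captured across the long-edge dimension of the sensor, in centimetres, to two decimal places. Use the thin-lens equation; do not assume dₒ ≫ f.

122.10 cm

dₒ: 21.7 m = 21700 mm.
Similar triangles through the lens centre give W/dₒ = w/dᵢ; with 1/f = 1/dₒ + 1/dᵢ this gives W = w·(dₒ − f)/f.
W = 29.15 mm × (21700 − 506) / 506 = 29.15 × 41.8854 ≈ 1220.959 mm = 122.096 cm.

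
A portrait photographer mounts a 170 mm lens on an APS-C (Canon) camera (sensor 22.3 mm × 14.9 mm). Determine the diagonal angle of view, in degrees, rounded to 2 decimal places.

Sensor diagonal = √(22.3² + 14.9²) = √719.3000 ≈ 26.8198 mm.
Angle of view α = 2·arctan(d/2f) with d = 26.8198 mm and f = 170 mm.
d/2f = 0.07888; arctan(0.07888) ≈ 4.5102°, so α ≈ 9.0205°.

9.02°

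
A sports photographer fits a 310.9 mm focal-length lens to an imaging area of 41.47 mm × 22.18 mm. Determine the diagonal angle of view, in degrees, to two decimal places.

Sensor diagonal = √(41.47² + 22.18²) = √2211.7133 ≈ 47.0289 mm.
Angle of view α = 2·arctan(d/2f) with d = 47.0289 mm and f = 310.9 mm.
d/2f = 0.07563; arctan(0.07563) ≈ 4.3252°, so α ≈ 8.6505°.

8.65°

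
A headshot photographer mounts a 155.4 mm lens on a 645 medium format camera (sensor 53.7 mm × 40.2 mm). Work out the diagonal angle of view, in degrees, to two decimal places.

Sensor diagonal = √(53.7² + 40.2²) = √4499.7300 ≈ 67.0800 mm.
Angle of view α = 2·arctan(d/2f) with d = 67.0800 mm and f = 155.4 mm.
d/2f = 0.21583; arctan(0.21583) ≈ 12.1793°, so α ≈ 24.3587°.

24.36°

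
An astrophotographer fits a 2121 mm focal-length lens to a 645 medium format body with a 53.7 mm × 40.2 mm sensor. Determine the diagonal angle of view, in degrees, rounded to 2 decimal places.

Sensor diagonal = √(53.7² + 40.2²) = √4499.7300 ≈ 67.0800 mm.
Angle of view α = 2·arctan(d/2f) with d = 67.0800 mm and f = 2121 mm.
d/2f = 0.01581; arctan(0.01581) ≈ 0.9060°, so α ≈ 1.8119°.

1.81°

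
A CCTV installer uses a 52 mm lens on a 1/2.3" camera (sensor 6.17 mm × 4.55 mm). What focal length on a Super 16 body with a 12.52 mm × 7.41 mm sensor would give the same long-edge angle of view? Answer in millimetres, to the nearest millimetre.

106 mm

Equal angle of view means equal width/f ratio, so f₂ = f₁ · (width₂/width₁) = 52 × 12.52/6.17.
f₂ = 52 × 2.02917 ≈ 105.517 mm.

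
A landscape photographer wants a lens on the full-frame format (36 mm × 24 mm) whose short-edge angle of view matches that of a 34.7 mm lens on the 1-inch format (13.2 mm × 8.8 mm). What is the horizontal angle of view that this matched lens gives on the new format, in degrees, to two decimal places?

21.54°

Equal short-edge AOV ⇒ f₂ = f₁ · 24/8.8 = 34.7 × 2.72727 ≈ 94.6364 mm.
Horizontal AOV on the new format = 2·arctan(36 / (2 × 94.6364)) = 2·arctan(0.19020) ≈ 21.5382°.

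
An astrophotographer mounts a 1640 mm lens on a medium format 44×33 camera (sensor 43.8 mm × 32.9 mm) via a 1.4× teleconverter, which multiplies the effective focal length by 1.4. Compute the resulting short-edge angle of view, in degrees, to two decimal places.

Effective focal length f = 1640 × 1.4 = 2296 mm.
α = 2·arctan(32.9 / (2 × 2296)) = 2·arctan(0.00716) ≈ 0.8210°.

0.82°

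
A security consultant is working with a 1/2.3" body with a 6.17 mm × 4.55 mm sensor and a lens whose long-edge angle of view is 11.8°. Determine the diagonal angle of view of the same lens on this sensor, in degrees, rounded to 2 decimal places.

14.63°

From the long-edge AOV: f = 6.17 / (2·tan(5.9°)) = 6.17 / 0.20668 ≈ 29.8529 mm.
Sensor diagonal = √(6.17² + 4.55²) = √58.7714 ≈ 7.6663 mm.
Diagonal AOV = 2·arctan(7.6663 / (2 × 29.8529)) = 2·arctan(0.12840) ≈ 14.6335°.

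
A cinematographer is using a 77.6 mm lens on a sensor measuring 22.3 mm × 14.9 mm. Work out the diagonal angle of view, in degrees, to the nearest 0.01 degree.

19.61°

Sensor diagonal = √(22.3² + 14.9²) = √719.3000 ≈ 26.8198 mm.
Angle of view α = 2·arctan(d/2f) with d = 26.8198 mm and f = 77.6 mm.
d/2f = 0.17281; arctan(0.17281) ≈ 9.8043°, so α ≈ 19.6087°.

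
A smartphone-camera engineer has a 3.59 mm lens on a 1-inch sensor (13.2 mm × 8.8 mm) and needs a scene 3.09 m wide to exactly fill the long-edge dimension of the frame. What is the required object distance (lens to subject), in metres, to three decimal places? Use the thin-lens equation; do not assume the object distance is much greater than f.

W: 3.09 m = 3090 mm.
Magnification m = w/W = dᵢ/dₒ; combined with 1/f = 1/dₒ + 1/dᵢ this gives dₒ = f·(1 + W/w).
dₒ = 3.59 mm × (1 + 3090/13.2) = 3.59 × 235.0909 ≈ 843.976 mm = 0.843976 m.

0.844 m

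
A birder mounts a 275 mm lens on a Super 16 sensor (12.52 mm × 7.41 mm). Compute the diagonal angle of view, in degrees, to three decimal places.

3.030°

Sensor diagonal = √(12.52² + 7.41²) = √211.6585 ≈ 14.5485 mm.
Angle of view α = 2·arctan(d/2f) with d = 14.5485 mm and f = 275 mm.
d/2f = 0.02645; arctan(0.02645) ≈ 1.5152°, so α ≈ 3.0304°.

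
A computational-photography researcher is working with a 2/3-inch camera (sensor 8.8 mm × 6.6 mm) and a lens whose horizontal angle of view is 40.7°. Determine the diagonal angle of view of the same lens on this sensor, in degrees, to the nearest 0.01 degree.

From the horizontal AOV: f = 8.8 / (2·tan(20.35°)) = 8.8 / 0.74181 ≈ 11.8629 mm.
Sensor diagonal = √(8.8² + 6.6²) = √121.0000 ≈ 11.0000 mm.
Diagonal AOV = 2·arctan(11.0000 / (2 × 11.8629)) = 2·arctan(0.46363) ≈ 49.7477°.

49.75°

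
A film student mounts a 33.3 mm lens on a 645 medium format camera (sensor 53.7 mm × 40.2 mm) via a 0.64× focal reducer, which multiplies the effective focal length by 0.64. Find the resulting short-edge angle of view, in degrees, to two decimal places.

86.65°

Effective focal length f = 33.3 × 0.64 = 21.312 mm.
α = 2·arctan(40.2 / (2 × 21.312)) = 2·arctan(0.94313) ≈ 86.6472°.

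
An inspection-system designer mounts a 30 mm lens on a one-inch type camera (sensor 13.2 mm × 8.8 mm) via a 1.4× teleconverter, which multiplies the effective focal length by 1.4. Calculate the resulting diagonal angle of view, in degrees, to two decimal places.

Effective focal length f = 30 × 1.4 = 42 mm.
Sensor diagonal = √(13.2² + 8.8²) = √251.6800 ≈ 15.8644 mm.
α = 2·arctan(15.864 / (2 × 42)) = 2·arctan(0.18886) ≈ 21.3901°.

21.39°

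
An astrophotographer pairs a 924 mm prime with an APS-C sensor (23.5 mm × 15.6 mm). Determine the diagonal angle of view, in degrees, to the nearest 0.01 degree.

1.75°

Sensor diagonal = √(23.5² + 15.6²) = √795.6100 ≈ 28.2066 mm.
Angle of view α = 2·arctan(d/2f) with d = 28.2066 mm and f = 924 mm.
d/2f = 0.01526; arctan(0.01526) ≈ 0.8745°, so α ≈ 1.7489°.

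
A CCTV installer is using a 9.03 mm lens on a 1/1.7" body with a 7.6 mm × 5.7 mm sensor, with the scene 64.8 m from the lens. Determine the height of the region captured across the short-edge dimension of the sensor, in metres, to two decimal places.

40.90 m

dₒ: 64.8 m = 64800 mm.
Similar triangles through the lens centre give W/dₒ = h/dᵢ; with 1/f = 1/dₒ + 1/dᵢ this gives W = h·(dₒ − f)/f.
W = 5.7 mm × (64800 − 9.03) / 9.03 = 5.7 × 7175.0797 ≈ 40897.954 mm = 40.898 m.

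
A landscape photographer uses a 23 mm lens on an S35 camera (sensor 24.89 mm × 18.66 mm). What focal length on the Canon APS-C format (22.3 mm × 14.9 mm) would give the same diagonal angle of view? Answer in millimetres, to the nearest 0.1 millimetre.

19.8 mm

Sensor diagonal = √(24.89² + 18.66²) = √967.7077 ≈ 31.1080 mm.
Sensor diagonal = √(22.3² + 14.9²) = √719.3000 ≈ 26.8198 mm.
Equal angle of view means equal diagonal/f ratio, so f₂ = f₁ · (diagonal₂/diagonal₁) = 23 × 26.8198/31.1080.
f₂ = 23 × 0.86215 ≈ 19.829 mm.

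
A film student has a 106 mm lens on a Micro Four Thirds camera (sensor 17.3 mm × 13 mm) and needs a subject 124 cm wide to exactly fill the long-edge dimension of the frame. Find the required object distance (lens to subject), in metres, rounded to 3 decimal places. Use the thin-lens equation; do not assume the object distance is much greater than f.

7.704 m

W: 124 cm = 1240 mm.
Magnification m = w/W = dᵢ/dₒ; combined with 1/f = 1/dₒ + 1/dᵢ this gives dₒ = f·(1 + W/w).
dₒ = 106 mm × (1 + 1240/17.3) = 106 × 72.6763 ≈ 7703.688 mm = 7.70369 m.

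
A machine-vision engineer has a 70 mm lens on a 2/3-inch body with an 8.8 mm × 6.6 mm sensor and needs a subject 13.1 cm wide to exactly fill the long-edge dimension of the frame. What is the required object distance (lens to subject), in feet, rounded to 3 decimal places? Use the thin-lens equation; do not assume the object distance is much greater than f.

W: 13.1 cm = 131 mm.
Magnification m = w/W = dᵢ/dₒ; combined with 1/f = 1/dₒ + 1/dᵢ this gives dₒ = f·(1 + W/w).
dₒ = 70 mm × (1 + 131/8.8) = 70 × 15.8864 ≈ 1112.045 mm = 1112.045/304.8 ft = 3.64844 ft.

3.648 ft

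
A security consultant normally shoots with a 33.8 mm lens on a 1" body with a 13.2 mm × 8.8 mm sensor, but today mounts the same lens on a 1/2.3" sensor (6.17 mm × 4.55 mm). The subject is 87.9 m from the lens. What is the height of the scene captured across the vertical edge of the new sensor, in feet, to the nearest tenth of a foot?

38.8 ft

The focal length stays 33.8 mm; the relevant sensor dimension is now h = 4.55 mm. Object distance dₒ = 87.9 m = 87900 mm.
Thin-lens field height W = h·(dₒ − f)/f = 4.55 × (87900 − 33.8)/33.8 ≈ 11828.142 mm = 11828.142/304.8 ft = 38.8062 ft.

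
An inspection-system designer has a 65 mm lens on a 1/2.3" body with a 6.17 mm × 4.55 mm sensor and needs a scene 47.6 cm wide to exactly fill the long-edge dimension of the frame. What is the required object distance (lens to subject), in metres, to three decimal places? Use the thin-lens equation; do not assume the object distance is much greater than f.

W: 47.6 cm = 476 mm.
Magnification m = w/W = dᵢ/dₒ; combined with 1/f = 1/dₒ + 1/dᵢ this gives dₒ = f·(1 + W/w).
dₒ = 65 mm × (1 + 476/6.17) = 65 × 78.1475 ≈ 5079.587 mm = 5.07959 m.

5.080 m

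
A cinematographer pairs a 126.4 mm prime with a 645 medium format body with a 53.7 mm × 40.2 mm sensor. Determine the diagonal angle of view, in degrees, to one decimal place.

29.7°

Sensor diagonal = √(53.7² + 40.2²) = √4499.7300 ≈ 67.0800 mm.
Angle of view α = 2·arctan(d/2f) with d = 67.0800 mm and f = 126.4 mm.
d/2f = 0.26535; arctan(0.26535) ≈ 14.8609°, so α ≈ 29.7217°.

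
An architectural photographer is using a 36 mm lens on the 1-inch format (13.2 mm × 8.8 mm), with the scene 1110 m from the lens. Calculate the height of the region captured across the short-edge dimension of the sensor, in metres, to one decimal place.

271.3 m

dₒ: 1110 m = 1.11e+06 mm.
Similar triangles through the lens centre give W/dₒ = h/dᵢ; with 1/f = 1/dₒ + 1/dᵢ this gives W = h·(dₒ − f)/f.
W = 8.8 mm × (1.11e+06 − 36) / 36 = 8.8 × 30832.3333 ≈ 271324.533 mm = 271.325 m.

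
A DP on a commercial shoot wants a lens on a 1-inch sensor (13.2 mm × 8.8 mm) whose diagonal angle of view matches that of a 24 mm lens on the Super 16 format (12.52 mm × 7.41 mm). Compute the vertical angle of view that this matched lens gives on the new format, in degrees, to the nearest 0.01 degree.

19.09°

Sensor diagonal = √(12.52² + 7.41²) = √211.6585 ≈ 14.5485 mm.
Sensor diagonal = √(13.2² + 8.8²) = √251.6800 ≈ 15.8644 mm.
Equal diagonal AOV ⇒ f₂ = f₁ · 15.8644/14.5485 = 24 × 1.09045 ≈ 26.1708 mm.
Vertical AOV on the new format = 2·arctan(8.8 / (2 × 26.1708)) = 2·arctan(0.16813) ≈ 19.0873°.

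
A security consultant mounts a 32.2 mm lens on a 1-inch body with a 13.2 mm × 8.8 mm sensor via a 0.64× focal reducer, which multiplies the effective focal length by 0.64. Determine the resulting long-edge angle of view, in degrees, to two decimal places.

Effective focal length f = 32.2 × 0.64 = 20.608 mm.
α = 2·arctan(13.2 / (2 × 20.608)) = 2·arctan(0.32026) ≈ 35.5168°.

35.52°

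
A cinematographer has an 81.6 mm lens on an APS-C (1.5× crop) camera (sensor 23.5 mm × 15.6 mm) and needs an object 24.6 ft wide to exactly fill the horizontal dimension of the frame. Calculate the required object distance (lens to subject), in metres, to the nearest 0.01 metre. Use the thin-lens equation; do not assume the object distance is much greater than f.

W: 24.6 ft × 304.8 mm/ft = 7498.08 mm.
Magnification m = w/W = dᵢ/dₒ; combined with 1/f = 1/dₒ + 1/dᵢ this gives dₒ = f·(1 + W/w).
dₒ = 81.6 mm × (1 + 7498.08/23.5) = 81.6 × 320.0672 ≈ 26117.485 mm = 26.1175 m.

26.12 m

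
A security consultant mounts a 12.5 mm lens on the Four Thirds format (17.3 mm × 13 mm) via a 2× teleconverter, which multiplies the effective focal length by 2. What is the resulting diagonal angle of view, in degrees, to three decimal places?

46.806°

Effective focal length f = 12.5 × 2 = 25 mm.
Sensor diagonal = √(17.3² + 13²) = √468.2900 ≈ 21.6400 mm.
α = 2·arctan(21.640 / (2 × 25)) = 2·arctan(0.43280) ≈ 46.8059°.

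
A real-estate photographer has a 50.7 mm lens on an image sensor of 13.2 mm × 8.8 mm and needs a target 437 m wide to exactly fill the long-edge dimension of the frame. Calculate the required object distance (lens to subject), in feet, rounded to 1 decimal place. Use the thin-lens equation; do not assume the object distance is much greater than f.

W: 437 m = 437000 mm.
Magnification m = w/W = dᵢ/dₒ; combined with 1/f = 1/dₒ + 1/dᵢ this gives dₒ = f·(1 + W/w).
dₒ = 50.7 mm × (1 + 437000/13.2) = 50.7 × 33107.0606 ≈ 1678527.973 mm = 1678527.973/304.8 ft = 5506.98 ft.

5507.0 ft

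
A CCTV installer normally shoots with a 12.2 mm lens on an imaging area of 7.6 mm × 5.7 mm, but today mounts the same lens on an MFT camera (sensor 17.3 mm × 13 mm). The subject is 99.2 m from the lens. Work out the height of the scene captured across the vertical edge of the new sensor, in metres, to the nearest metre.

106 m

The focal length stays 12.2 mm; the relevant sensor dimension is now h = 13 mm. Object distance dₒ = 99.2 m = 99200 mm.
Thin-lens field height W = h·(dₒ − f)/f = 13 × (99200 − 12.2)/12.2 ≈ 105691.918 mm = 105.692 m.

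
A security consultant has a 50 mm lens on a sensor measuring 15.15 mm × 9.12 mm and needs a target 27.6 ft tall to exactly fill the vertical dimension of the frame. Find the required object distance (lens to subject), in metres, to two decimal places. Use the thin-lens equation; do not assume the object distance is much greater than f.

46.17 m

W: 27.6 ft × 304.8 mm/ft = 8412.48 mm.
Magnification m = h/W = dᵢ/dₒ; combined with 1/f = 1/dₒ + 1/dᵢ this gives dₒ = f·(1 + W/h).
dₒ = 50 mm × (1 + 8412.48/9.12) = 50 × 923.4210 ≈ 46171.051 mm = 46.1711 m.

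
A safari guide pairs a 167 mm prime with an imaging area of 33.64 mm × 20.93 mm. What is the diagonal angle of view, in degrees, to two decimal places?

13.53°

Sensor diagonal = √(33.64² + 20.93²) = √1569.7145 ≈ 39.6196 mm.
Angle of view α = 2·arctan(d/2f) with d = 39.6196 mm and f = 167 mm.
d/2f = 0.11862; arctan(0.11862) ≈ 6.7649°, so α ≈ 13.5298°.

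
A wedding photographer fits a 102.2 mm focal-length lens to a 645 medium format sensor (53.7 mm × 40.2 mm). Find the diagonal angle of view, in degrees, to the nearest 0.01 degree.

36.34°

Sensor diagonal = √(53.7² + 40.2²) = √4499.7300 ≈ 67.0800 mm.
Angle of view α = 2·arctan(d/2f) with d = 67.0800 mm and f = 102.2 mm.
d/2f = 0.32818; arctan(0.32818) ≈ 18.1688°, so α ≈ 36.3376°.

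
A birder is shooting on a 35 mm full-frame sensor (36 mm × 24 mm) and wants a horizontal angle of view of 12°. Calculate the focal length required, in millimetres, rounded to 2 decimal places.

171.26 mm

From α = 2·arctan(w/2f) we get f = w / (2·tan(α/2)).
With w = 36 mm and α/2 = 6°, tan(α/2) ≈ 0.10510, so f ≈ 36 / 0.21021 ≈ 171.2586 mm.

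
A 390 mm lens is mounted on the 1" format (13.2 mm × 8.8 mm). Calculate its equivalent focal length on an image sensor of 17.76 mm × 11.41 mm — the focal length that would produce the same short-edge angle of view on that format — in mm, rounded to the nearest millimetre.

506 mm

Equal angle of view means equal height/f ratio, so f₂ = f₁ · (height₂/height₁) = 390 × 11.41/8.8.
f₂ = 390 × 1.29659 ≈ 505.670 mm.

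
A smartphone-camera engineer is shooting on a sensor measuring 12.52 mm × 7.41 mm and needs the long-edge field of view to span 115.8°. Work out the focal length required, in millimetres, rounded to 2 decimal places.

From α = 2·arctan(w/2f) we get f = w / (2·tan(α/2)).
With w = 12.52 mm and α/2 = 57.9°, tan(α/2) ≈ 1.59414, so f ≈ 12.52 / 3.18827 ≈ 3.9269 mm.

3.93 mm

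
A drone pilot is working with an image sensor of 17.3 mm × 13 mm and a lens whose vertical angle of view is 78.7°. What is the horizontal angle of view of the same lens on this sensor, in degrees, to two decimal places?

From the vertical AOV: f = 13 / (2·tan(39.35°)) = 13 / 1.63990 ≈ 7.9273 mm.
Horizontal AOV = 2·arctan(17.3 / (2 × 7.9273)) = 2·arctan(1.09116) ≈ 94.9924°.

94.99°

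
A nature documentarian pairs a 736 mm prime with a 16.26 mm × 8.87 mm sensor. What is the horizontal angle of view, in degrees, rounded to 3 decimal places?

Angle of view α = 2·arctan(w/2f) with w = 16.26 mm and f = 736 mm.
w/2f = 0.01105; arctan(0.01105) ≈ 0.6329°, so α ≈ 1.2657°.

1.266°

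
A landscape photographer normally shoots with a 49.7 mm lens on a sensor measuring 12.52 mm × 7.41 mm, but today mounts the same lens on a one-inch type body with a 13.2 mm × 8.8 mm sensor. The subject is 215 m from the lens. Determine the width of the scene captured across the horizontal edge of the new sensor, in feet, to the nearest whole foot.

187 ft

The focal length stays 49.7 mm; the relevant sensor dimension is now w = 13.2 mm. Object distance dₒ = 215 m = 215000 mm.
Thin-lens field width W = w·(dₒ − f)/f = 13.2 × (215000 − 49.7)/49.7 ≈ 57089.416 mm = 57089.416/304.8 ft = 187.301 ft.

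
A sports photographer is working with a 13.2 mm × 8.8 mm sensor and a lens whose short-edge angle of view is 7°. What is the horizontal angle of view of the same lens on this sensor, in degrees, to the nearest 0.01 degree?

From the short-edge AOV: f = 8.8 / (2·tan(3.5°)) = 8.8 / 0.12233 ≈ 71.9394 mm.
Horizontal AOV = 2·arctan(13.2 / (2 × 71.9394)) = 2·arctan(0.09174) ≈ 10.4837°.

10.48°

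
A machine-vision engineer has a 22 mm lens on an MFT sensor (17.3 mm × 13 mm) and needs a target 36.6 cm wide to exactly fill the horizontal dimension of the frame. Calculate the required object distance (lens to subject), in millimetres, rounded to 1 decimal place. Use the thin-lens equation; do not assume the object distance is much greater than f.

W: 36.6 cm = 366 mm.
Magnification m = w/W = dᵢ/dₒ; combined with 1/f = 1/dₒ + 1/dᵢ this gives dₒ = f·(1 + W/w).
dₒ = 22 mm × (1 + 366/17.3) = 22 × 22.1561 ≈ 487.434 mm.

487.4 mm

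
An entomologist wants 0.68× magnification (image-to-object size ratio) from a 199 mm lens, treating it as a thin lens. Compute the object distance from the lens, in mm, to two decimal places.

With m = dᵢ/dₒ and 1/f = 1/dₒ + 1/dᵢ, substituting dᵢ = m·dₒ gives 1/f = (1 + 1/m)/dₒ, hence dₒ = f·(1 + 1/m).
dₒ = 199 × (1 + 1/0.68) = 199 × 2.47059 ≈ 491.647 mm.

491.65 mm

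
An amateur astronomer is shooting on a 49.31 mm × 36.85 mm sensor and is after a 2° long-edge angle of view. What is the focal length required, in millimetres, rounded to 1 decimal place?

1412.5 mm

From α = 2·arctan(w/2f) we get f = w / (2·tan(α/2)).
With w = 49.31 mm and α/2 = 1°, tan(α/2) ≈ 0.01746, so f ≈ 49.31 / 0.03491 ≈ 1412.4840 mm.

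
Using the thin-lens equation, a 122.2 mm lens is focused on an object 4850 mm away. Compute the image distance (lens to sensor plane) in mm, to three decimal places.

125.359 mm

1/dᵢ = 1/f − 1/dₒ = 1/122.2 − 1/4850 = 0.0079771 mm⁻¹.
dᵢ = 1/0.0079771 ≈ 125.3585 mm.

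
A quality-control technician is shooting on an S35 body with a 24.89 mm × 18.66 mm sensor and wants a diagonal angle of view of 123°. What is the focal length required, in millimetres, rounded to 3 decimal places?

Sensor diagonal = √(24.89² + 18.66²) = √967.7077 ≈ 31.1080 mm.
From α = 2·arctan(d/2f) we get f = d / (2·tan(α/2)).
With d = 31.1080 mm and α/2 = 61.5°, tan(α/2) ≈ 1.84177, so f ≈ 31.1080 / 3.68354 ≈ 8.4451 mm.

8.445 mm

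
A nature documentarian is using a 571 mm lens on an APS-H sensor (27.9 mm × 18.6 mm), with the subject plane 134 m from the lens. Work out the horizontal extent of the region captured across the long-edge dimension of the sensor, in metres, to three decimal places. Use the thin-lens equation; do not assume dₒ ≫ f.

dₒ: 134 m = 134000 mm.
Similar triangles through the lens centre give W/dₒ = w/dᵢ; with 1/f = 1/dₒ + 1/dᵢ this gives W = w·(dₒ − f)/f.
W = 27.9 mm × (134000 − 571) / 571 = 27.9 × 233.6760 ≈ 6519.561 mm = 6.51956 m.

6.520 m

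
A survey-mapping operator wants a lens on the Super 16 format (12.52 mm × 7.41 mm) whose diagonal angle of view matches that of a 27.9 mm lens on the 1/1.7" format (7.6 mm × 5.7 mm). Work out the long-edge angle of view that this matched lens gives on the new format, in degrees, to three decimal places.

Sensor diagonal = √(7.6² + 5.7²) = √90.2500 ≈ 9.5000 mm.
Sensor diagonal = √(12.52² + 7.41²) = √211.6585 ≈ 14.5485 mm.
Equal diagonal AOV ⇒ f₂ = f₁ · 14.5485/9.5000 = 27.9 × 1.53142 ≈ 42.7266 mm.
Long-edge AOV on the new format = 2·arctan(12.52 / (2 × 42.7266)) = 2·arctan(0.14651) ≈ 16.6705°.

16.671°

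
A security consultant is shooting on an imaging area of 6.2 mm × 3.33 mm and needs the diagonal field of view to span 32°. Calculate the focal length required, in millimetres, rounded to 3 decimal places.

Sensor diagonal = √(6.2² + 3.33²) = √49.5289 ≈ 7.0377 mm.
From α = 2·arctan(d/2f) we get f = d / (2·tan(α/2)).
With d = 7.0377 mm and α/2 = 16°, tan(α/2) ≈ 0.28675, so f ≈ 7.0377 / 0.57349 ≈ 12.2716 mm.

12.272 mm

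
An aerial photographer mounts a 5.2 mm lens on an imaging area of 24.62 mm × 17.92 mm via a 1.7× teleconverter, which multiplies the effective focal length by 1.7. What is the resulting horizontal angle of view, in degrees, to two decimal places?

108.63°

Effective focal length f = 5.2 × 1.7 = 8.84 mm.
α = 2·arctan(24.62 / (2 × 8.84)) = 2·arctan(1.39253) ≈ 108.6346°.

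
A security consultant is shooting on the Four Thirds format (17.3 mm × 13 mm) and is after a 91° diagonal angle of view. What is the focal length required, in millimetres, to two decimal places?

10.63 mm

Sensor diagonal = √(17.3² + 13²) = √468.2900 ≈ 21.6400 mm.
From α = 2·arctan(d/2f) we get f = d / (2·tan(α/2)).
With d = 21.6400 mm and α/2 = 45.5°, tan(α/2) ≈ 1.01761, so f ≈ 21.6400 / 2.03521 ≈ 10.6328 mm.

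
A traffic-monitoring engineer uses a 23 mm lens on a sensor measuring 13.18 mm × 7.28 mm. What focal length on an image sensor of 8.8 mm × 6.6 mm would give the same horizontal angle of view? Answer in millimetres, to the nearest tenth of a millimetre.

Equal angle of view means equal width/f ratio, so f₂ = f₁ · (width₂/width₁) = 23 × 8.8/13.18.
f₂ = 23 × 0.66768 ≈ 15.357 mm.

15.4 mm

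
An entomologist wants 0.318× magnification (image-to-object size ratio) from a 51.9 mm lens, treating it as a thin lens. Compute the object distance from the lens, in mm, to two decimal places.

With m = dᵢ/dₒ and 1/f = 1/dₒ + 1/dᵢ, substituting dᵢ = m·dₒ gives 1/f = (1 + 1/m)/dₒ, hence dₒ = f·(1 + 1/m).
dₒ = 51.9 × (1 + 1/0.318) = 51.9 × 4.14465 ≈ 215.108 mm.

215.11 mm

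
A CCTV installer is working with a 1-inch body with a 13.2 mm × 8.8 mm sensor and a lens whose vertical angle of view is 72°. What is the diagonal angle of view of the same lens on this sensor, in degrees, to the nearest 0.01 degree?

From the vertical AOV: f = 8.8 / (2·tan(36°)) = 8.8 / 1.45309 ≈ 6.0561 mm.
Sensor diagonal = √(13.2² + 8.8²) = √251.6800 ≈ 15.8644 mm.
Diagonal AOV = 2·arctan(15.8644 / (2 × 6.0561)) = 2·arctan(1.30979) ≈ 105.2780°.

105.28°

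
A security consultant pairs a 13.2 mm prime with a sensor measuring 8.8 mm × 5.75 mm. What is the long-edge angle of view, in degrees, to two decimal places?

Angle of view α = 2·arctan(w/2f) with w = 8.8 mm and f = 13.2 mm.
w/2f = 0.33333; arctan(0.33333) ≈ 18.4349°, so α ≈ 36.8699°.

36.87°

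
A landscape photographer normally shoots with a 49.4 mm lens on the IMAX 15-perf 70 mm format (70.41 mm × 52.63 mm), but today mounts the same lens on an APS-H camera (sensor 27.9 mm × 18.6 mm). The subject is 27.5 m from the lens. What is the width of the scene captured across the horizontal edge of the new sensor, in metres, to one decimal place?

15.5 m

The focal length stays 49.4 mm; the relevant sensor dimension is now w = 27.9 mm. Object distance dₒ = 27.5 m = 27500 mm.
Thin-lens field width W = w·(dₒ − f)/f = 27.9 × (27500 − 49.4)/49.4 ≈ 15503.477 mm = 15.5035 m.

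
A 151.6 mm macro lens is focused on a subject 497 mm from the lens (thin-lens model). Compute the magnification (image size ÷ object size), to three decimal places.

0.439×

Thin lens: 1/f = 1/dₒ + 1/dᵢ → 1/dᵢ = 1/151.6 − 1/497 = 0.0045842 mm⁻¹, so dᵢ ≈ 218.1390 mm.
Magnification m = dᵢ/dₒ = 218.1390/497 ≈ 0.43891.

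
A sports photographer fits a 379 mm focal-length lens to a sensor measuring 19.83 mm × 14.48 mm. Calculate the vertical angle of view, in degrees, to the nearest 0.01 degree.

Angle of view α = 2·arctan(h/2f) with h = 14.48 mm and f = 379 mm.
h/2f = 0.01910; arctan(0.01910) ≈ 1.0944°, so α ≈ 2.1888°.

2.19°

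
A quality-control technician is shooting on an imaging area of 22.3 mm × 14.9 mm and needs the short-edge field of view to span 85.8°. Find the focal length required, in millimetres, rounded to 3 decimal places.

8.017 mm

From α = 2·arctan(h/2f) we get f = h / (2·tan(α/2)).
With h = 14.9 mm and α/2 = 42.9°, tan(α/2) ≈ 0.92926, so f ≈ 14.9 / 1.85851 ≈ 8.0172 mm.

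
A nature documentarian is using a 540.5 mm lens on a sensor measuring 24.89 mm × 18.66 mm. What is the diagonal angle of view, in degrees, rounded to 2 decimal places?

Sensor diagonal = √(24.89² + 18.66²) = √967.7077 ≈ 31.1080 mm.
Angle of view α = 2·arctan(d/2f) with d = 31.1080 mm and f = 540.5 mm.
d/2f = 0.02878; arctan(0.02878) ≈ 1.6483°, so α ≈ 3.2967°.

3.30°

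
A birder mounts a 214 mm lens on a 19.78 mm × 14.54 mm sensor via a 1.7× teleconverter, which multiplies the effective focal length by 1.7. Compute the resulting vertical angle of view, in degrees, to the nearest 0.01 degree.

2.29°

Effective focal length f = 214 × 1.7 = 363.8 mm.
α = 2·arctan(14.54 / (2 × 363.8)) = 2·arctan(0.01998) ≈ 2.2896°.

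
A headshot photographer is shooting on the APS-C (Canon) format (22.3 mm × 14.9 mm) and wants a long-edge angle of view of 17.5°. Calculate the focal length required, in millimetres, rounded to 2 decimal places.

72.44 mm

From α = 2·arctan(w/2f) we get f = w / (2·tan(α/2)).
With w = 22.3 mm and α/2 = 8.75°, tan(α/2) ≈ 0.15391, so f ≈ 22.3 / 0.30783 ≈ 72.4427 mm.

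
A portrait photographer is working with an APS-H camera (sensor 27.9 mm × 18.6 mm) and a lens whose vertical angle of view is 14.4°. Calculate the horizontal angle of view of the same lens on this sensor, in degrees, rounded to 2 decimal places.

From the vertical AOV: f = 18.6 / (2·tan(7.2°)) = 18.6 / 0.25266 ≈ 73.6171 mm.
Horizontal AOV = 2·arctan(27.9 / (2 × 73.6171)) = 2·arctan(0.18949) ≈ 21.4600°.

21.46°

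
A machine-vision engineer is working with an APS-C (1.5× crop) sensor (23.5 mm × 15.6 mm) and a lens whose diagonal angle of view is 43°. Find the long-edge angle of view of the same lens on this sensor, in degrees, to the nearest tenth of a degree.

36.3°

Sensor diagonal = √(23.5² + 15.6²) = √795.6100 ≈ 28.2066 mm.
From the diagonal AOV: f = 28.2066 / (2·tan(21.5°)) = 28.2066 / 0.78782 ≈ 35.8033 mm.
Long-edge AOV = 2·arctan(23.5 / (2 × 35.8033)) = 2·arctan(0.32818) ≈ 36.3379°.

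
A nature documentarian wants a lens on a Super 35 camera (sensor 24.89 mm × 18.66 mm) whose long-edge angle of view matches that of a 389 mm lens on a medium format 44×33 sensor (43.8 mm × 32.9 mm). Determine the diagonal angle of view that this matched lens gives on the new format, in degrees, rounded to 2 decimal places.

8.05°

Equal long-edge AOV ⇒ f₂ = f₁ · 24.89/43.8 = 389 × 0.56826 ≈ 221.0550 mm.
Sensor diagonal = √(24.89² + 18.66²) = √967.7077 ≈ 31.1080 mm.
Diagonal AOV on the new format = 2·arctan(31.1080 / (2 × 221.0550)) = 2·arctan(0.07036) ≈ 8.0497°.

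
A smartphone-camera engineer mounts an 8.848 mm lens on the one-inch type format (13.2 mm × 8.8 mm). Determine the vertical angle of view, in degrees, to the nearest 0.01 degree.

52.88°

Angle of view α = 2·arctan(h/2f) with h = 8.8 mm and f = 8.848 mm.
h/2f = 0.49729; arctan(0.49729) ≈ 26.4406°, so α ≈ 52.8812°.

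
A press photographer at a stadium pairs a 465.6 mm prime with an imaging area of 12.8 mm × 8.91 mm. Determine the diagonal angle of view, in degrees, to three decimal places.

1.919°

Sensor diagonal = √(12.8² + 8.91²) = √243.2281 ≈ 15.5958 mm.
Angle of view α = 2·arctan(d/2f) with d = 15.5958 mm and f = 465.6 mm.
d/2f = 0.01675; arctan(0.01675) ≈ 0.9595°, so α ≈ 1.9190°.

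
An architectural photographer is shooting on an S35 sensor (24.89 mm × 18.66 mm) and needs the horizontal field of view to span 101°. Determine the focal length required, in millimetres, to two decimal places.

10.26 mm

From α = 2·arctan(w/2f) we get f = w / (2·tan(α/2)).
With w = 24.89 mm and α/2 = 50.5°, tan(α/2) ≈ 1.21310, so f ≈ 24.89 / 2.42619 ≈ 10.2589 mm.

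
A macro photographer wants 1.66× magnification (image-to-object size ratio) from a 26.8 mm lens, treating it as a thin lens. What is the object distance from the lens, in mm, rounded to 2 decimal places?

With m = dᵢ/dₒ and 1/f = 1/dₒ + 1/dᵢ, substituting dᵢ = m·dₒ gives 1/f = (1 + 1/m)/dₒ, hence dₒ = f·(1 + 1/m).
dₒ = 26.8 × (1 + 1/1.66) = 26.8 × 1.60241 ≈ 42.945 mm.

42.94 mm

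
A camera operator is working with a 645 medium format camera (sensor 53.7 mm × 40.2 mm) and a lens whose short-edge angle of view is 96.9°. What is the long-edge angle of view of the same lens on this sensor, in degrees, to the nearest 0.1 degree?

112.9°

From the short-edge AOV: f = 40.2 / (2·tan(48.45°)) = 40.2 / 2.25662 ≈ 17.8143 mm.
Long-edge AOV = 2·arctan(53.7 / (2 × 17.8143)) = 2·arctan(1.50722) ≈ 112.8735°.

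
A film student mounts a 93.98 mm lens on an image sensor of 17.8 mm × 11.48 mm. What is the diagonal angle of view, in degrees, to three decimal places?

Sensor diagonal = √(17.8² + 11.48²) = √448.6304 ≈ 21.1809 mm.
Angle of view α = 2·arctan(d/2f) with d = 21.1809 mm and f = 93.98 mm.
d/2f = 0.11269; arctan(0.11269) ≈ 6.4294°, so α ≈ 12.8589°.

12.859°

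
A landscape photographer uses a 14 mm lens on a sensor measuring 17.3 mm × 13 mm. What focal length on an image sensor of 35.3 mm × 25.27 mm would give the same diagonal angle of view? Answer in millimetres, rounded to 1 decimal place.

28.1 mm

Sensor diagonal = √(17.3² + 13²) = √468.2900 ≈ 21.6400 mm.
Sensor diagonal = √(35.3² + 25.27²) = √1884.6629 ≈ 43.4127 mm.
Equal angle of view means equal diagonal/f ratio, so f₂ = f₁ · (diagonal₂/diagonal₁) = 14 × 43.4127/21.6400.
f₂ = 14 × 2.00613 ≈ 28.086 mm.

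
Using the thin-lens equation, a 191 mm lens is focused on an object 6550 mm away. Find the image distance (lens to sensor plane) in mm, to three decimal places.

196.737 mm

1/dᵢ = 1/f − 1/dₒ = 1/191 − 1/6550 = 0.0050829 mm⁻¹.
dᵢ = 1/0.0050829 ≈ 196.7369 mm.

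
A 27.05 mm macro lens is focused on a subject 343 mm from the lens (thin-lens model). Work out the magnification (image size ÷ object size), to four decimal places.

0.0856×

Thin lens: 1/f = 1/dₒ + 1/dᵢ → 1/dᵢ = 1/27.05 − 1/343 = 0.0340531 mm⁻¹, so dᵢ ≈ 29.3659 mm.
Magnification m = dᵢ/dₒ = 29.3659/343 ≈ 0.08561.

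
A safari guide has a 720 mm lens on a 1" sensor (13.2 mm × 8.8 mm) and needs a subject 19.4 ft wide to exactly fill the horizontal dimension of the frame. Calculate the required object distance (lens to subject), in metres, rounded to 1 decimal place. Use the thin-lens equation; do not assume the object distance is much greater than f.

323.3 m

W: 19.4 ft × 304.8 mm/ft = 5913.12 mm.
Magnification m = w/W = dᵢ/dₒ; combined with 1/f = 1/dₒ + 1/dᵢ this gives dₒ = f·(1 + W/w).
dₒ = 720 mm × (1 + 5913.12/13.2) = 720 × 448.9636 ≈ 323253.808 mm = 323.254 m.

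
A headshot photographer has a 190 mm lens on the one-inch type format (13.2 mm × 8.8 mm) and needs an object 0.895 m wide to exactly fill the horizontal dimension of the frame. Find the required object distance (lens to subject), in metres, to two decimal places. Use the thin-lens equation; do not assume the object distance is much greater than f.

13.07 m

W: 0.895 m = 895 mm.
Magnification m = w/W = dᵢ/dₒ; combined with 1/f = 1/dₒ + 1/dᵢ this gives dₒ = f·(1 + W/w).
dₒ = 190 mm × (1 + 895/13.2) = 190 × 68.8030 ≈ 13072.576 mm = 13.0726 m.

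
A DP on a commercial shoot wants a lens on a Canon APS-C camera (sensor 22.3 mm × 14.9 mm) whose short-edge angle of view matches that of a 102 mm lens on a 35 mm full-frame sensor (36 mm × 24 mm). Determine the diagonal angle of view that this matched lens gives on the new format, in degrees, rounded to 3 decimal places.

Equal short-edge AOV ⇒ f₂ = f₁ · 14.9/24 = 102 × 0.62083 ≈ 63.3250 mm.
Sensor diagonal = √(22.3² + 14.9²) = √719.3000 ≈ 26.8198 mm.
Diagonal AOV on the new format = 2·arctan(26.8198 / (2 × 63.3250)) = 2·arctan(0.21176) ≈ 23.9130°.

23.913°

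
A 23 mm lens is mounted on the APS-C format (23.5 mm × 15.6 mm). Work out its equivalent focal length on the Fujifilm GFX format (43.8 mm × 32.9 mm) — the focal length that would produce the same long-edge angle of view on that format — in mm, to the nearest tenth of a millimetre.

42.9 mm

Equal angle of view means equal width/f ratio, so f₂ = f₁ · (width₂/width₁) = 23 × 43.8/23.5.
f₂ = 23 × 1.86383 ≈ 42.868 mm.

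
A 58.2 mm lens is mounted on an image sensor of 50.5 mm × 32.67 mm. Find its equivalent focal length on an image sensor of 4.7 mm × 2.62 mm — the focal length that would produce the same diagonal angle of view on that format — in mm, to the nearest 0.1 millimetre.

5.2 mm

Sensor diagonal = √(50.5² + 32.67²) = √3617.5789 ≈ 60.1463 mm.
Sensor diagonal = √(4.7² + 2.62²) = √28.9544 ≈ 5.3809 mm.
Equal angle of view means equal diagonal/f ratio, so f₂ = f₁ · (diagonal₂/diagonal₁) = 58.2 × 5.3809/60.1463.
f₂ = 58.2 × 0.08946 ≈ 5.207 mm.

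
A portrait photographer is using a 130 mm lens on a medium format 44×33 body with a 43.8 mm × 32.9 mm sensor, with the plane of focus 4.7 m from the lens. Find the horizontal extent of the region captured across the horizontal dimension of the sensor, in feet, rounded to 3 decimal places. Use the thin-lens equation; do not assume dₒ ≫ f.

5.052 ft

dₒ: 4.7 m = 4700 mm.
Similar triangles through the lens centre give W/dₒ = w/dᵢ; with 1/f = 1/dₒ + 1/dᵢ this gives W = w·(dₒ − f)/f.
W = 43.8 mm × (4700 − 130) / 130 = 43.8 × 35.1538 ≈ 1539.738 mm = 1539.738/304.8 ft = 5.05164 ft.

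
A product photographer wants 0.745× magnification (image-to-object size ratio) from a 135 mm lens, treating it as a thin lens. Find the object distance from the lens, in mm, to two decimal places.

With m = dᵢ/dₒ and 1/f = 1/dₒ + 1/dᵢ, substituting dᵢ = m·dₒ gives 1/f = (1 + 1/m)/dₒ, hence dₒ = f·(1 + 1/m).
dₒ = 135 × (1 + 1/0.745) = 135 × 2.34228 ≈ 316.208 mm.

316.21 mm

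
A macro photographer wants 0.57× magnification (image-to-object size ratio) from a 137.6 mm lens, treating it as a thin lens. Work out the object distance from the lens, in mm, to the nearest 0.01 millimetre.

379.00 mm

With m = dᵢ/dₒ and 1/f = 1/dₒ + 1/dᵢ, substituting dᵢ = m·dₒ gives 1/f = (1 + 1/m)/dₒ, hence dₒ = f·(1 + 1/m).
dₒ = 137.6 × (1 + 1/0.57) = 137.6 × 2.75439 ≈ 379.004 mm.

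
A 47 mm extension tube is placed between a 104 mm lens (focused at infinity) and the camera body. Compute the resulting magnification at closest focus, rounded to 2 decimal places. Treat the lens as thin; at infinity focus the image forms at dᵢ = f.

The tube moves the image plane from f to f + e, so dᵢ = 104 + 47 = 151 mm. Focus is achieved when 1/f = 1/dₒ + 1/dᵢ, giving dₒ = 1/(1/f − 1/(f+e)).
Magnification m = dᵢ/dₒ = (f+e)·(1/f − 1/(f+e)) = e/f = 47/104 ≈ 0.4519.

0.45×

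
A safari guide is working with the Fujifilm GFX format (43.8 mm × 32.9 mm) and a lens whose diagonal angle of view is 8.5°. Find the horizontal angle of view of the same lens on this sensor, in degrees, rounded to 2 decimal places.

Sensor diagonal = √(43.8² + 32.9²) = √3000.8500 ≈ 54.7800 mm.
From the diagonal AOV: f = 54.7800 / (2·tan(4.25°)) = 54.7800 / 0.14863 ≈ 368.5771 mm.
Horizontal AOV = 2·arctan(43.8 / (2 × 368.5771)) = 2·arctan(0.05942) ≈ 6.8008°.

6.80°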